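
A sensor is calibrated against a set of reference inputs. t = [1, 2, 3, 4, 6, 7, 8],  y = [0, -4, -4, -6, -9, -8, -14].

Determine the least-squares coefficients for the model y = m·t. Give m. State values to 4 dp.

Forming XᵀX = [[179]] and Xᵀy = [-266]ᵀ gives XᵀX·[m]ᵀ = Xᵀy.
m = (-266)/179 = -1.48603.

m = -1.4860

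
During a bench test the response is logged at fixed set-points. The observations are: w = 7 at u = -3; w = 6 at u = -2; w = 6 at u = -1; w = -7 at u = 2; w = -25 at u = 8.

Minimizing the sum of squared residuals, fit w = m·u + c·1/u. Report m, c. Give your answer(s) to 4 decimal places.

Compute the Gram sums: Σu·u = 82, Σu·1/u = 5, Σ1/u·1/u = 937/576.
And Σu·w = -253, Σ1/u·w = -431/24.
So XᵀX·[m, c]ᵀ = Xᵀw: [[82, 5]; [5, 937/576]]·[m, c]ᵀ = [-253, -431/24]ᵀ.
Δ = 82·(937/576) − 5² = 31217/288.
m = ((-253)·(937/576) − 5·(-431/24))/(31217/288) = -3497/1178; c = (82·(-431/24) − 5·(-253))/(31217/288) = -1128/589.

m = -2.9686, c = -1.9151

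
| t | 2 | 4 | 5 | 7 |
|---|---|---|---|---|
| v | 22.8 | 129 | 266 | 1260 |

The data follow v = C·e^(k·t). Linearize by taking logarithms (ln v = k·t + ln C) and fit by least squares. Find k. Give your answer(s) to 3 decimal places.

k = 0.799

With ln vᵢ as the transformed response and tᵢ as the regressor:
Σt = 18.0000, Σ(t)² = 94.0000, Σln v = 20.7089, Σt·ln v = 103.5823.
Normal system: [[94.0000, 18.0000]; [18.0000, 4]]·[k, ln C]ᵀ = [103.5823, 20.7089]ᵀ.
Solving (det = 52.0000): k = 0.79939, ln C = 1.57997.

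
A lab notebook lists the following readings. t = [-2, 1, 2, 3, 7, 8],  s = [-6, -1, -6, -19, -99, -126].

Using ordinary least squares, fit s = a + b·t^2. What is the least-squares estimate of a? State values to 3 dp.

a = 0.962

Forming MᵀM = [[6, 131]; [131, 6611]] and Mᵀs = [-257, -13135]ᵀ gives MᵀM·[a, b]ᵀ = Mᵀs.
Determinant 6·6611 − 131² = 22505.
a = ((-257)·6611 − 131·(-13135))/22505 = 3094/3215; b = (6·(-13135) − 131·(-257))/22505 = -6449/3215.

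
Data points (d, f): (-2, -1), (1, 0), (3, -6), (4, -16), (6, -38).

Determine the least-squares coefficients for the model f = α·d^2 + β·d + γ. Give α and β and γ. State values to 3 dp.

XᵀX·[α, β, γ]ᵀ = Xᵀf reads: 1650·α + 300·β + 66·γ = -1682;  300·α + 66·β + 12·γ = -308;  66·α + 12·β + 5·γ = -61.
(Σd^2·d^2 = 1650, Σd^2·d = 300, Σd^2 = 66, Σd·d = 66, Σd = 12, Σ1 = 5, Σd^2·f = -1682, Σd·f = -308, Σf = -61.)
Inverting the 3×3 Gram matrix, [α, β, γ]ᵀ = [-1352/1239, -4/21, 157/59]ᵀ.

α = -1.091, β = -0.190, γ = 2.661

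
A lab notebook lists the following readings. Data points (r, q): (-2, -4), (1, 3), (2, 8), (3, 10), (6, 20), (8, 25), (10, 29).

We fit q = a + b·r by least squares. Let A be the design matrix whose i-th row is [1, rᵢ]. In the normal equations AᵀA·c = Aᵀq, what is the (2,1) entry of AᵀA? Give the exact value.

Row 2 ↔ basis r, column 1 ↔ basis 1, so (AᵀA)_{2,1} = Σᵢ r = (-2)·(1) + (1)·(1) + (2)·(1) + (3)·(1) + (6)·(1) + (8)·(1) + (10)·(1) = 28.

28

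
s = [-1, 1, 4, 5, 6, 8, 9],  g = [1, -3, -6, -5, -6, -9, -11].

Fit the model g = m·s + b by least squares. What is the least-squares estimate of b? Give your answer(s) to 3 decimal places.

Compute the Gram sums: Σs·s = 224, Σs = 32, Σ1 = 7.
For Mᵀg: Σs·g = -260, Σg = -39.
Normal equations: [[224, 32]; [32, 7]]·[m, b]ᵀ = [-260, -39]ᵀ.
det = 224·7 − 32² = 544.
m = ((-260)·7 − 32·(-39))/544 = -143/136; b = (224·(-39) − 32·(-260))/544 = -13/17.

b = -0.765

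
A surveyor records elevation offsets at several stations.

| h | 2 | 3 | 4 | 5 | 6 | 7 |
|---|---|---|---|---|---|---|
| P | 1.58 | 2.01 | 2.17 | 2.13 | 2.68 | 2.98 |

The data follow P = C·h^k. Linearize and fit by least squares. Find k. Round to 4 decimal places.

Taking logs, ln P = k·ln h + ln C, so regress ln P on ln h.
Sums: Σln h = 8.5252, Σ(ln h)² = 13.1965, Σln P = 4.7641, Σln h·ln P = 7.2661.
Normal system: [[13.1965, 8.5252]; [8.5252, 6]]·[k, ln C]ᵀ = [7.2661, 4.7641]ᵀ.
Solving (det = 6.5005): k = 0.45866, ln C = 0.14234.

k = 0.4587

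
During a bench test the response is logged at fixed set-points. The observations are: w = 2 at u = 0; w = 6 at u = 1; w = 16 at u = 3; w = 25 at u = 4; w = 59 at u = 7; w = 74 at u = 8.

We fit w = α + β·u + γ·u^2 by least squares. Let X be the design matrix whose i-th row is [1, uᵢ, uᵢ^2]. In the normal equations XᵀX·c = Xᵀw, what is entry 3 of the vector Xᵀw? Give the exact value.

8177

Entry 3 ↔ basis u^2, so (Xᵀw)_{3} = Σᵢ (u^2)·wᵢ = (0)·(2) + (1)·(6) + (9)·(16) + (16)·(25) + (49)·(59) + (64)·(74) = 8177.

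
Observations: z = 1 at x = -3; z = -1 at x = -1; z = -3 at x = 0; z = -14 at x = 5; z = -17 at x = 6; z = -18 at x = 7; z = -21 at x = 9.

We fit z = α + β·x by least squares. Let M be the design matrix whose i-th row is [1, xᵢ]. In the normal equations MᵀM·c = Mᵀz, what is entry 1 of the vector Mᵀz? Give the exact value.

Entry 1 ↔ basis 1, so (Mᵀz)_{1} = Σᵢ zᵢ = (1)·(1) + (1)·(-1) + (1)·(-3) + (1)·(-14) + (1)·(-17) + (1)·(-18) + (1)·(-21) = -73.

-73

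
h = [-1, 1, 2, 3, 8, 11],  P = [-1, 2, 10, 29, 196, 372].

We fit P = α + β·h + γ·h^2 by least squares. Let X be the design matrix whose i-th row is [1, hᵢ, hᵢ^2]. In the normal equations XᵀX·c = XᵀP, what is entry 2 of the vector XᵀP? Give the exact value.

5770

Entry 2 ↔ basis h, so (XᵀP)_{2} = Σᵢ (h)·Pᵢ = (-1)·(-1) + (1)·(2) + (2)·(10) + (3)·(29) + (8)·(196) + (11)·(372) = 5770.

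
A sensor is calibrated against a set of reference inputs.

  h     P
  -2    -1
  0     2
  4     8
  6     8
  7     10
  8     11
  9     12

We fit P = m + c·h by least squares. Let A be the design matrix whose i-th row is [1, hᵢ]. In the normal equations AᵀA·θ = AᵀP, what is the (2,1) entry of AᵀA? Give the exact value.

32

Row 2 ↔ basis h, column 1 ↔ basis 1, so (AᵀA)_{2,1} = Σᵢ h = (-2)·(1) + (0)·(1) + (4)·(1) + (6)·(1) + (7)·(1) + (8)·(1) + (9)·(1) = 32.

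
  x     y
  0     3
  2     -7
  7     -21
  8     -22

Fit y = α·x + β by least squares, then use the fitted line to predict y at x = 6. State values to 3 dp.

Entries of AᵀA: Σx·x = 117, Σx = 17, Σ1 = 4.
For Aᵀy: Σx·y = -337, Σy = -47.
det = 117·4 − 17² = 179.
α = ((-337)·4 − 17·(-47))/179 = -549/179; β = (117·(-47) − 17·(-337))/179 = 230/179.
At x = 6: ŷ = (-549/179)·(6) + (230/179)·(1) = -3064/179.

ŷ = -17.117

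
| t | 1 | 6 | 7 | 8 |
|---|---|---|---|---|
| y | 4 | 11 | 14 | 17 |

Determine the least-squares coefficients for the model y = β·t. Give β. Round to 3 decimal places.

Sums needed: Σt·t = 150.
For Mᵀy: Σt·y = 304.
β = 304/150 = 2.02667.

β = 2.027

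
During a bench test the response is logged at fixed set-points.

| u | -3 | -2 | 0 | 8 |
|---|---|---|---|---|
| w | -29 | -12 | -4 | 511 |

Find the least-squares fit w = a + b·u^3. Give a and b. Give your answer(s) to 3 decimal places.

AᵀA·[a, b]ᵀ = Aᵀw reads: 4·a + 477·b = 466;  477·a + 262937·b = 262511.
(Σ1 = 4, Σu^3 = 477, Σu^3·u^3 = 262937, Σw = 466, Σu^3·w = 262511.)
Eliminating b: 262937·(row 1) − 477·(row 2) gives 824219·a = 262937·466 − 477·262511 = -2689105, so a = -2689105/824219.
Then b = (262511 − 477·(-2689105/824219))/262937 = 827762/824219.

a = -3.263, b = 1.004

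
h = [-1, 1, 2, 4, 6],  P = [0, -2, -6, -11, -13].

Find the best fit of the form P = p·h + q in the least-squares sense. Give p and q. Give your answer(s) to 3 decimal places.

p = -2.027, q = -1.534

From the data, Σh·h = 58, Σh = 12, Σ1 = 5.
Moment sums: Σh·P = -136, ΣP = -32.
So MᵀM·[p, q]ᵀ = MᵀP: [[58, 12]; [12, 5]]·[p, q]ᵀ = [-136, -32]ᵀ.
Determinant 58·5 − 12² = 146.
p = ((-136)·5 − 12·(-32))/146 = -148/73; q = (58·(-32) − 12·(-136))/146 = -112/73.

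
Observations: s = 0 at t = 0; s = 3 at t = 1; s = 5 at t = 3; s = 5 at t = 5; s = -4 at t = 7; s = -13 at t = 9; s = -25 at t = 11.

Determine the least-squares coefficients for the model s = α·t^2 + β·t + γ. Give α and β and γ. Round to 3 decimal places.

α = -0.489, β = 3.005, γ = 0.394

Entries of MᵀM: Σt^2·t^2 = 24310, Σt^2·t = 2556, Σt^2 = 286, Σt·t = 286, Σt = 36, Σ1 = 7.
And Σt^2·s = -4101, Σt·s = -377, Σs = -29.
Inverting the 3×3 Gram matrix, [α, β, γ]ᵀ = [-163997/335202, 335729/111734, 9424/23943]ᵀ.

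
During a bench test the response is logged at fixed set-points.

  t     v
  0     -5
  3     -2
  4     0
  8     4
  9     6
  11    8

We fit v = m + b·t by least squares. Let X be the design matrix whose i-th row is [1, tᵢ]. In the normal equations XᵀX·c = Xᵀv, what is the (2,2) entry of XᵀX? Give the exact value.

Row 2 ↔ basis t, column 2 ↔ basis t, so (XᵀX)_{2,2} = Σᵢ (t)·(t) = (0)·(0) + (3)·(3) + (4)·(4) + (8)·(8) + (9)·(9) + (11)·(11) = 291.

291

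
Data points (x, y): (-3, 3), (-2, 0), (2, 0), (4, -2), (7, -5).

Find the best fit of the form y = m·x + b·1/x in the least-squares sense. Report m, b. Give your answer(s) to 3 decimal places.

From the data, Σx·x = 82, Σx·1/x = 5, Σ1/x·1/x = 4897/7056.
Moment sums: Σx·y = -52, Σ1/x·y = -31/14.
Normal equations: [[82, 5]; [5, 4897/7056]]·[m, b]ᵀ = [-52, -31/14]ᵀ.
det = 82·(4897/7056) − 5² = 112577/3528.
m = ((-52)·(4897/7056) − 5·(-31/14))/(112577/3528) = -88262/112577; b = (82·(-31/14) − 5·(-52))/(112577/3528) = 276696/112577.

m = -0.784, b = 2.458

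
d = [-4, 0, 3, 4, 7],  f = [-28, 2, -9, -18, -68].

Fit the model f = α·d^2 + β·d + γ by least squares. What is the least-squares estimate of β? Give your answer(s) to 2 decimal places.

XᵀX·[α, β, γ]ᵀ = Xᵀf reads: 2994·α + 370·β + 90·γ = -4149;  370·α + 90·β + 10·γ = -463;  90·α + 10·β + 5·γ = -121.
(Σd^2·d^2 = 2994, Σd^2·d = 370, Σd^2 = 90, Σd·d = 90, Σd = 10, Σ1 = 5, Σd^2·f = -4149, Σd·f = -463, Σf = -121.)
Solving the 3×3 system (Gaussian elimination) gives α = -4799/3004, β = 17709/15020, γ = 8252/3755.

β = 1.18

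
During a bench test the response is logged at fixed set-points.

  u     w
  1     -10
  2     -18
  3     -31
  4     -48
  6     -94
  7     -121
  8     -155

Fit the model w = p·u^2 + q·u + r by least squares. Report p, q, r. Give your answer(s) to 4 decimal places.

The normal system XᵀX·[p, q, r]ᵀ = Xᵀw is [[8147, 1171, 179]; [1171, 179, 31]; [179, 31, 7]]·[p, q, r]ᵀ = [-20362, -2982, -477]ᵀ.
Solving the 3×3 system (Gaussian elimination) gives p = -20347/10164, q = -27361/10164, r = -4261/847.

p = -2.0019, q = -2.6920, r = -5.0307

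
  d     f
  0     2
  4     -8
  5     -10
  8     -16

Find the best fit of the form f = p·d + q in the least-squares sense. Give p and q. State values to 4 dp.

The normal system XᵀX·[p, q]ᵀ = Xᵀf is [[105, 17]; [17, 4]]·[p, q]ᵀ = [-210, -32]ᵀ.
Determinant 105·4 − 17² = 131.
p = ((-210)·4 − 17·(-32))/131 = -296/131; q = (105·(-32) − 17·(-210))/131 = 210/131.

p = -2.2595, q = 1.6031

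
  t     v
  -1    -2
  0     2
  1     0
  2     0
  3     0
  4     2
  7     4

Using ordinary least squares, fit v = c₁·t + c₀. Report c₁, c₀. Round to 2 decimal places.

From the data, Σt·t = 80, Σt = 16, Σ1 = 7.
Moment sums: Σt·v = 38, Σv = 6.
So XᵀX·[c₁, c₀]ᵀ = Xᵀv: [[80, 16]; [16, 7]]·[c₁, c₀]ᵀ = [38, 6]ᵀ.
Eliminating c₀: 7·(row 1) − 16·(row 2) gives 304·c₁ = 7·38 − 16·6 = 170, so c₁ = 85/152.
Then c₀ = (6 − 16·(85/152))/7 = -8/19.

c₁ = 0.56, c₀ = -0.42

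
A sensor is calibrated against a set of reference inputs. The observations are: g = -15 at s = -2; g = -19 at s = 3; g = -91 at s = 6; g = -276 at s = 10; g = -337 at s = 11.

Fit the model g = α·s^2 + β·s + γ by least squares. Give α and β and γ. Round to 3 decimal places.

The normal equations are: 26034·α + 2566·β + 270·γ = -71884;  2566·α + 270·β + 28·γ = -7040;  270·α + 28·β + 5·γ = -738.
(Σs^2·s^2 = 26034, Σs^2·s = 2566, Σs^2 = 270, Σs·s = 270, Σs = 28, Σ1 = 5, Σs^2·g = -71884, Σs·g = -7040, Σg = -738.)
Row-reducing yields α = -175573/58024, β = 144581/58024, γ = 53473/29012.

α = -3.026, β = 2.492, γ = 1.843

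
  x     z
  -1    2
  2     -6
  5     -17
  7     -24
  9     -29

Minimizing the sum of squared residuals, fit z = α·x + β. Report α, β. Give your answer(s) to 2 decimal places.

α = -3.20, β = -0.71

With design matrix A, AᵀA = [[160, 22]; [22, 5]] and Aᵀz = [-528, -74]ᵀ.
Eliminating β: 5·(row 1) − 22·(row 2) gives 316·α = 5·(-528) − 22·(-74) = -1012, so α = -253/79.
Then β = ((-74) − 22·(-253/79))/5 = -56/79.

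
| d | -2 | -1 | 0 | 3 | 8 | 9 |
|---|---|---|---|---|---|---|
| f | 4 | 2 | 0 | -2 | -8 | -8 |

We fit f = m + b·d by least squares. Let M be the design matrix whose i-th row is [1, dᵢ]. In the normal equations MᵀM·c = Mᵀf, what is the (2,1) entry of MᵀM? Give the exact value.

17

Row 2 ↔ basis d, column 1 ↔ basis 1, so (MᵀM)_{2,1} = Σᵢ d = (-2)·(1) + (-1)·(1) + (0)·(1) + (3)·(1) + (8)·(1) + (9)·(1) = 17.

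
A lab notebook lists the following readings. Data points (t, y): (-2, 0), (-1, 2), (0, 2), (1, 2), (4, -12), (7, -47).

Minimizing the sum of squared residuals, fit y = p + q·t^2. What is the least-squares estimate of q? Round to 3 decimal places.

AᵀA·[p, q]ᵀ = Aᵀy reads: 6·p + 71·q = -53;  71·p + 2675·q = -2491.
(Σ1 = 6, Σt^2 = 71, Σt^2·t^2 = 2675, Σy = -53, Σt^2·y = -2491.)
det = 6·2675 − 71² = 11009.
p = ((-53)·2675 − 71·(-2491))/11009 = 35086/11009; q = (6·(-2491) − 71·(-53))/11009 = -11183/11009.

q = -1.016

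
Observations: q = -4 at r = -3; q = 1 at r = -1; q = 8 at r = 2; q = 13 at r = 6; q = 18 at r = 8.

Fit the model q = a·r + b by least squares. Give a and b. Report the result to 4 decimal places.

Entries of XᵀX: Σr·r = 114, Σr = 12, Σ1 = 5.
Moment sums: Σr·q = 249, Σq = 36.
Eliminating b: 5·(row 1) − 12·(row 2) gives 426·a = 5·249 − 12·36 = 813, so a = 271/142.
Then b = (36 − 12·(271/142))/5 = 186/71.

a = 1.9085, b = 2.6197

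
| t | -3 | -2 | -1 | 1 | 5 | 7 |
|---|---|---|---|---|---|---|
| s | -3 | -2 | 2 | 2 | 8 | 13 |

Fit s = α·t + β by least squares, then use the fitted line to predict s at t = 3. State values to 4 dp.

ŝ = 6.0701

The normal system XᵀX·[α, β]ᵀ = Xᵀs is [[89, 7]; [7, 6]]·[α, β]ᵀ = [144, 20]ᵀ.
det = 89·6 − 7² = 485.
α = (144·6 − 7·20)/485 = 724/485; β = (89·20 − 7·144)/485 = 772/485.
At t = 3: ŝ = (724/485)·(3) + (772/485)·(1) = 2944/485.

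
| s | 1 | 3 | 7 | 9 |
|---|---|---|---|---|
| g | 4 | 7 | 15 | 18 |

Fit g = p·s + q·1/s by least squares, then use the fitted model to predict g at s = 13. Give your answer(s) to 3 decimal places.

ĝ = 26.504

Sums needed: Σs·s = 140, Σs·1/s = 4, Σ1/s·1/s = 4540/3969.
For Xᵀg: Σs·g = 292, Σ1/s·g = 220/21.
XᵀX·[p, q]ᵀ = Xᵀg becomes [[140, 4]; [4, 4540/3969]]·[p, q]ᵀ = [292, 220/21]ᵀ.
det = 140·(4540/3969) − 4² = 81728/567.
p = (292·(4540/3969) − 4·(220/21))/(81728/567) = 18115/8939; q = (140·(220/21) − 4·292)/(81728/567) = 2646/1277.
At s = 13: ĝ = (18115/8939)·(13) + (2646/1277)·(1/13) = 3079957/116207.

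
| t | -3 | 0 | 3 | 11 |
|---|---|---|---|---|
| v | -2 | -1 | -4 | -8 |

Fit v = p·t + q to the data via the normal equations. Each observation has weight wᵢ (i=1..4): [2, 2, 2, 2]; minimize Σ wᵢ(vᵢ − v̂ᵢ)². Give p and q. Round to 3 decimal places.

p = -0.485, q = -2.416

The normal equations are: 278·p + 22·q = -188;  22·p + 8·q = -30.
det = 278·8 − 22² = 1740.
p = ((-188)·8 − 22·(-30))/1740 = -211/435; q = (278·(-30) − 22·(-188))/1740 = -1051/435.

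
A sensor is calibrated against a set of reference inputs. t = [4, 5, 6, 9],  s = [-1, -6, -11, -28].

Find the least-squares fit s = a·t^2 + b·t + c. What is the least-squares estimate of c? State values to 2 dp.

c = 15.96

Normal-equation sums: Σt^2·t^2 = 8738, Σt^2·t = 1134, Σt^2 = 158, Σt·t = 158, Σt = 24, Σ1 = 4.
For Aᵀs: Σt^2·s = -2830, Σt·s = -352, Σs = -46.
Normal equations: [[8738, 1134, 158]; [1134, 158, 24]; [158, 24, 4]]·[a, b, c]ᵀ = [-2830, -352, -46]ᵀ.
Inverting the 3×3 Gram matrix, [a, b, c]ᵀ = [-23/181, -677/181, 2889/181]ᵀ.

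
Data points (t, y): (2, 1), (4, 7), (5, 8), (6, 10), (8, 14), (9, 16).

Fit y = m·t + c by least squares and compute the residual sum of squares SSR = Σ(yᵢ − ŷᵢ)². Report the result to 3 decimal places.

SSR = 1.880

With design matrix X, XᵀX = [[226, 34]; [34, 6]] and Xᵀy = [386, 56]ᵀ.
det = 226·6 − 34² = 200.
m = (386·6 − 34·56)/200 = 103/50; c = (226·56 − 34·386)/200 = -117/50.
Residuals: -39/50, 11/10, 1/25, -1/50, -7/50, -1/5; SSR = 47/25.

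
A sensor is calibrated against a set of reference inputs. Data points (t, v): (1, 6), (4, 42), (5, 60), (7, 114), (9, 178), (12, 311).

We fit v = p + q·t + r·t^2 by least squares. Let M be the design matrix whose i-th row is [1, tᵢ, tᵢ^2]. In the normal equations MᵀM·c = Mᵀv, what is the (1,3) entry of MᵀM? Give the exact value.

316

Row 1 ↔ basis 1, column 3 ↔ basis t^2, so (MᵀM)_{1,3} = Σᵢ t^2 = (1)·(1) + (1)·(16) + (1)·(25) + (1)·(49) + (1)·(81) + (1)·(144) = 316.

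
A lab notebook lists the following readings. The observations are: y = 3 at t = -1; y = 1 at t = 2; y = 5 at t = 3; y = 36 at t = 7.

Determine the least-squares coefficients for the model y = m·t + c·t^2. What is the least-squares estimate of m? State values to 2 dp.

AᵀA·[m, c]ᵀ = Aᵀy reads: 63·m + 377·c = 266;  377·m + 2499·c = 1816.
Determinant 63·2499 − 377² = 15308.
m = (266·2499 − 377·1816)/15308 = -9949/7654; c = (63·1816 − 377·266)/15308 = 7063/7654.

m = -1.30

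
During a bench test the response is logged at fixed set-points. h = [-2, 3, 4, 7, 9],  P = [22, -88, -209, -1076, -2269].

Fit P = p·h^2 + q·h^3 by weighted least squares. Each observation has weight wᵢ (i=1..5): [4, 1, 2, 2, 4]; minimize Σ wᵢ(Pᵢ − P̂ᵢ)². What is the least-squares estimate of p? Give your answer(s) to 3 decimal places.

From the data, Σwᵢ·h^2·h^2 = 31703, Σwᵢ·h^2·h^3 = 271973, Σwᵢ·h^3·h^3 = 2370239.
And Σwᵢ·h^2·P = -847732, Σwᵢ·h^3·P = -7384372.
XᵀWX·[p, q]ᵀ = XᵀWP becomes [[31703, 271973]; [271973, 2370239]]·[p, q]ᵀ = [-847732, -7384372]ᵀ.
Δ = 31703·2370239 − 271973² = 1174374288.
p = ((-847732)·2370239 − 271973·(-7384372))/1174374288 = -13578361/16310754; q = (31703·(-7384372) − 271973·(-847732))/1174374288 = -49257365/16310754.

p = -0.832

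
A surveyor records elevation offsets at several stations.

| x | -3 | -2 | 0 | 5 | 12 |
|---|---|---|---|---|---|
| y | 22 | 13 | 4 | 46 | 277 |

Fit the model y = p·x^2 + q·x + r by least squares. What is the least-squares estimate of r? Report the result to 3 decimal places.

Sums needed: Σx^2·x^2 = 21458, Σx^2·x = 1818, Σx^2 = 182, Σx·x = 182, Σx = 12, Σ1 = 5.
And Σx^2·y = 41288, Σx·y = 3462, Σy = 362.
Row-reducing yields p = 302045/151972, q = -150723/151972, r = 185035/75986.

r = 2.435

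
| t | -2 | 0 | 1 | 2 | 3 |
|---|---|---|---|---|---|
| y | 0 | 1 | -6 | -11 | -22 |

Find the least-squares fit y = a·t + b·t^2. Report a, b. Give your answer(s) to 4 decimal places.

The normal equations are: 18·a + 28·b = -94;  28·a + 114·b = -248.
Eliminating b: 114·(row 1) − 28·(row 2) gives 1268·a = 114·(-94) − 28·(-248) = -3772, so a = -943/317.
Then b = ((-248) − 28·(-943/317))/114 = -458/317.

a = -2.9748, b = -1.4448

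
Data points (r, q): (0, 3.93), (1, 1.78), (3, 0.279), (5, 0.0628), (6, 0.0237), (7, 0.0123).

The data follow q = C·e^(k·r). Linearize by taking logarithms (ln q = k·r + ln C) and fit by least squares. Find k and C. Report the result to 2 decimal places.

k = -0.83, C = 3.86

Let Y = ln q. Fitting Y = k·r + ln C by least squares:
Sums: Σr = 22.0000, Σ(r)² = 120.0000, Σln q = -10.2395, Σr·ln q = -70.3328.
Normal system: [[120.0000, 22.0000]; [22.0000, 6]]·[k, ln C]ᵀ = [-70.3328, -10.2395]ᵀ.
Δ = 120.0000·6 − (22.0000)² = 236.0000; k = (-70.3328·6 − 22.0000·-10.2395)/236.0000 = -0.83359, ln C = (120.0000·-10.2395 − 22.0000·-70.3328)/236.0000 = 1.34991, so C = exp(1.34991) = 3.85707.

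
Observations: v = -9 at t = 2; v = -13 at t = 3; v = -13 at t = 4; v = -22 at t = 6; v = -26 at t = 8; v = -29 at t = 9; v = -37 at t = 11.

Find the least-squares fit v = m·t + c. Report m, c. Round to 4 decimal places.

From the data, Σt·t = 331, Σt = 43, Σ1 = 7.
Moment sums: Σt·v = -1117, Σv = -149.
Normal equations: [[331, 43]; [43, 7]]·[m, c]ᵀ = [-1117, -149]ᵀ.
Eliminating c: 7·(row 1) − 43·(row 2) gives 468·m = 7·(-1117) − 43·(-149) = -1412, so m = -353/117.
Then c = ((-149) − 43·(-353/117))/7 = -322/117.

m = -3.0171, c = -2.7521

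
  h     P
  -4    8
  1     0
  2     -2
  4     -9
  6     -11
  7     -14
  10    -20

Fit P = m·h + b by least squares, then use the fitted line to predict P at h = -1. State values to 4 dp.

The normal equations are: 222·m + 26·b = -436;  26·m + 7·b = -48.
(Σh·h = 222, Σh = 26, Σ1 = 7, Σh·P = -436, ΣP = -48.)
Eliminating b: 7·(row 1) − 26·(row 2) gives 878·m = 7·(-436) − 26·(-48) = -1804, so m = -902/439.
Then b = ((-48) − 26·(-902/439))/7 = 340/439.
At h = -1: P̂ = (-902/439)·(-1) + (340/439)·(1) = 1242/439.

P̂ = 2.8292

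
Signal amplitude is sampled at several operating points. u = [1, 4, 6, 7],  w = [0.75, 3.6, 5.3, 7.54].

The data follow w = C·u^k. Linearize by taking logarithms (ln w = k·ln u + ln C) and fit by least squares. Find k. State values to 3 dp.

Let Y = ln w. Fitting Y = k·ln u + ln C by least squares:
Σln u = 5.1240, Σ(ln u)² = 8.9188, Σln w = 4.6812, Σln u·ln w = 8.6951.
Equations: 8.9188·k + 5.1240·ln C = 8.6951;  5.1240·k + 4·ln C = 4.6812.
Δ = 8.9188·4 − (5.1240)² = 9.4201; k = (8.6951·4 − 5.1240·4.6812)/9.4201 = 1.14585, ln C = (8.9188·4.6812 − 5.1240·8.6951)/9.4201 = -0.29752.

k = 1.146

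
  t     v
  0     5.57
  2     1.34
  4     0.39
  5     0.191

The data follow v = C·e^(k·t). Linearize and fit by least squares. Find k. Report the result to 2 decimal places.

With ln vᵢ as the transformed response and tᵢ as the regressor:
AᵀA = [[45.0000, 11.0000]; [11.0000, 4]], rhs = [-11.4585, -0.5870]ᵀ  (here Σt = 11.0000, Σ(t)² = 45.0000, Σln v = -0.5870, Σt·ln v = -11.4585).
Δ = 45.0000·4 − (11.0000)² = 59.0000; k = (-11.4585·4 − 11.0000·-0.5870)/59.0000 = -0.66740, ln C = (45.0000·-0.5870 − 11.0000·-11.4585)/59.0000 = 1.68860.

k = -0.67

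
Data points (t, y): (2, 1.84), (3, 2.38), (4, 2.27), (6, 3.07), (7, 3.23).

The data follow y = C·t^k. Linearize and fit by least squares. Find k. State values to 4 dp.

k = 0.4356

Let Y = ln y. Fitting Y = k·ln t + ln C by least squares:
Over the data: Σln t = 6.9157, Σ(ln t)² = 10.6062, Σln y = 4.5908, Σln t·ln y = 6.8030.
Normal system: [[10.6062, 6.9157]; [6.9157, 5]]·[k, ln C]ᵀ = [6.8030, 4.5908]ᵀ.
Slope k = (n·Σln t·ln y − Σln t·Σln y)/(n·Σ(ln t)² − (Σln t)²) = (5·6.8030 − 6.9157·4.5908)/5.2037 = 0.43555; ln C = (Σln y − k·Σln t)/n = 0.31573.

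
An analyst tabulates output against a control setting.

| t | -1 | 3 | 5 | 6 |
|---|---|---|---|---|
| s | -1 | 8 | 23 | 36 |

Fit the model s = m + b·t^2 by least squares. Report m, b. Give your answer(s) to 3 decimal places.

Sums needed: Σ1 = 4, Σt^2 = 71, Σt^2·t^2 = 2003.
Moment sums: Σs = 66, Σt^2·s = 1942.
XᵀX·[m, b]ᵀ = Xᵀs becomes [[4, 71]; [71, 2003]]·[m, b]ᵀ = [66, 1942]ᵀ.
Δ = 4·2003 − 71² = 2971.
m = (66·2003 − 71·1942)/2971 = -5684/2971; b = (4·1942 − 71·66)/2971 = 3082/2971.

m = -1.913, b = 1.037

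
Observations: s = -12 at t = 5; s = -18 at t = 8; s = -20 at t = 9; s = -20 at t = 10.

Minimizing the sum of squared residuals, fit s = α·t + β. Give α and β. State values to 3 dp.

α = -1.714, β = -3.786

From the data, Σt·t = 270, Σt = 32, Σ1 = 4.
Right-hand side: Σt·s = -584, Σs = -70.
XᵀX·[α, β]ᵀ = Xᵀs becomes [[270, 32]; [32, 4]]·[α, β]ᵀ = [-584, -70]ᵀ.
Determinant 270·4 − 32² = 56.
α = ((-584)·4 − 32·(-70))/56 = -12/7; β = (270·(-70) − 32·(-584))/56 = -53/14.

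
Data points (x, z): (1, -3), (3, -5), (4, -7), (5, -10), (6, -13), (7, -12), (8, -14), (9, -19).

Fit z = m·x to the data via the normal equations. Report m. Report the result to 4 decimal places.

Forming MᵀM = [[281]] and Mᵀz = [-541]ᵀ gives MᵀM·[m]ᵀ = Mᵀz.
m = (-541)/281 = -1.92527.

m = -1.9253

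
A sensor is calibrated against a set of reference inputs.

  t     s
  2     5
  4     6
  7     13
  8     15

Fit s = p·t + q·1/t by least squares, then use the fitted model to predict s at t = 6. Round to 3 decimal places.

The normal system MᵀM·[p, q]ᵀ = Mᵀs is [[133, 4]; [4, 1093/3136]]·[p, q]ᵀ = [245, 433/56]ᵀ.
Eliminating q: (1093/3136)·(row 1) − 4·(row 2) gives (13599/448)·p = (1093/3136)·245 − 4·(433/56) = 24399/448, so p = 2711/1511.
Then q = ((433/56) − 4·(2711/1511))/(1093/3136) = 2408/1511.
At t = 6: ŝ = (2711/1511)·(6) + (2408/1511)·(1/6) = 50002/4533.

ŝ = 11.031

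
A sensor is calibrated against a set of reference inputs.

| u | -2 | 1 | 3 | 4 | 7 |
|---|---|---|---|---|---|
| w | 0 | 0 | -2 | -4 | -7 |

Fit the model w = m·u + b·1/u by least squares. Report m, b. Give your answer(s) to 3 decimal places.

Forming XᵀX = [[79, 5]; [5, 10189/7056]] and Xᵀw = [-71, -8/3]ᵀ gives XᵀX·[m, b]ᵀ = Xᵀw.
Δ = 79·(10189/7056) − 5² = 628531/7056.
m = ((-71)·(10189/7056) − 5·(-8/3))/(628531/7056) = -629339/628531; b = (79·(-8/3) − 5·(-71))/(628531/7056) = 1018416/628531.

m = -1.001, b = 1.620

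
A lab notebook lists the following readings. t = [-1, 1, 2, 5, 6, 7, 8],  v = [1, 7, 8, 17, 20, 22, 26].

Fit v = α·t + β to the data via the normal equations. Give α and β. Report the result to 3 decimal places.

XᵀX·[α, β]ᵀ = Xᵀv reads: 180·α + 28·β = 589;  28·α + 7·β = 101.
Δ = 180·7 − 28² = 476.
α = (589·7 − 28·101)/476 = 185/68; β = (180·101 − 28·589)/476 = 422/119.

α = 2.721, β = 3.546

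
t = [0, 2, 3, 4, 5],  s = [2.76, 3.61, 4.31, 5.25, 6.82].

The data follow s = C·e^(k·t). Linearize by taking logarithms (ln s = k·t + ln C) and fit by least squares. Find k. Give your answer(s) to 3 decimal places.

k = 0.178

Linearized form: ln s = k·t + ln C. From the 5 transformed points,
Σt = 14.0000, Σ(t)² = 54.0000, Σln s = 7.3380, Σt·ln s = 23.1824.
Equations: 54.0000·k + 14.0000·ln C = 23.1824;  14.0000·k + 5·ln C = 7.3380.
Δ = 54.0000·5 − (14.0000)² = 74.0000; k = (23.1824·5 − 14.0000·7.3380)/74.0000 = 0.17812, ln C = (54.0000·7.3380 − 14.0000·23.1824)/74.0000 = 0.96886.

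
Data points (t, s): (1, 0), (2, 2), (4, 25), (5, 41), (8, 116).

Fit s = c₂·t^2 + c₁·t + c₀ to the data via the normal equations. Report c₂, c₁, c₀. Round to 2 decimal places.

Forming XᵀX = [[4994, 710, 110]; [710, 110, 20]; [110, 20, 5]] and Xᵀs = [8857, 1237, 184]ᵀ gives XᵀX·[c₂, c₁, c₀]ᵀ = Xᵀs.
Row-reducing yields c₂ = 25/12, c₁ = -41/20, c₀ = -5/6.

c₂ = 2.08, c₁ = -2.05, c₀ = -0.83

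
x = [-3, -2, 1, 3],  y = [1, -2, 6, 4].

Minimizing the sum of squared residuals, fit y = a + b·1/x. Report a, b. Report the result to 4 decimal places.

a = 1.6404, b = 4.8768

From the data, Σ1 = 4, Σ1/x = 1/2, Σ1/x·1/x = 53/36.
And Σy = 9, Σ1/x·y = 8.
AᵀA·[a, b]ᵀ = Aᵀy becomes [[4, 1/2]; [1/2, 53/36]]·[a, b]ᵀ = [9, 8]ᵀ.
det = 4·(53/36) − (1/2)² = 203/36.
a = (9·(53/36) − (1/2)·8)/(203/36) = 333/203; b = (4·8 − (1/2)·9)/(203/36) = 990/203.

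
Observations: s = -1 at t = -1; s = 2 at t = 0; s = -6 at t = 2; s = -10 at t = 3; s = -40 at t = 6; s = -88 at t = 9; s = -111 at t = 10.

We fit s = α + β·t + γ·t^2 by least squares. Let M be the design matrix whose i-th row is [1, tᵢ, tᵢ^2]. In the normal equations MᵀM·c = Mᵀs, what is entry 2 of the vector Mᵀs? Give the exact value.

Entry 2 ↔ basis t, so (Mᵀs)_{2} = Σᵢ (t)·sᵢ = (-1)·(-1) + (0)·(2) + (2)·(-6) + (3)·(-10) + (6)·(-40) + (9)·(-88) + (10)·(-111) = -2183.

-2183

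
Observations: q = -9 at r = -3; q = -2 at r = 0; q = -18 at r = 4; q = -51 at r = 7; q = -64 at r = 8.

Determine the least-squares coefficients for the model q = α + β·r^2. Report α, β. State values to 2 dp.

The normal system XᵀX·[α, β]ᵀ = Xᵀq is [[5, 138]; [138, 6834]]·[α, β]ᵀ = [-144, -6964]ᵀ.
Δ = 5·6834 − 138² = 15126.
α = ((-144)·6834 − 138·(-6964))/15126 = -3844/2521; β = (5·(-6964) − 138·(-144))/15126 = -7474/7563.

α = -1.52, β = -0.99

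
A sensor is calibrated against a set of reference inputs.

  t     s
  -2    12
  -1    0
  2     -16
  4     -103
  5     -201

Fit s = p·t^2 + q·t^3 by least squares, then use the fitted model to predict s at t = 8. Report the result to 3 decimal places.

ŝ = -810.775

Setting ∂/∂p … = 0 gives: 914·p + 4148·q = -6689;  4148·p + 19850·q = -31941.
(Σt^2·t^2 = 914, Σt^2·t^3 = 4148, Σt^3·t^3 = 19850, Σt^2·s = -6689, Σt^3·s = -31941.)
Eliminating q: 19850·(row 1) − 4148·(row 2) gives 936996·p = 19850·(-6689) − 4148·(-31941) = -285382, so p = -142691/468498.
Then q = ((-31941) − 4148·(-142691/468498))/19850 = -724051/468498.
At t = 8: ŝ = (-142691/468498)·(64) + (-724051/468498)·(512) = -1680736/2073.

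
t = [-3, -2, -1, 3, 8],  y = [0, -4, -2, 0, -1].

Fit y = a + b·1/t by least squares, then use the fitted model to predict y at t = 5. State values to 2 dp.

ŷ = -0.57

XᵀX·[a, b]ᵀ = Xᵀy reads: 5·a + (-11/8)·b = -7;  (-11/8)·a + (857/576)·b = 31/8.
Eliminating b: (857/576)·(row 1) − (-11/8)·(row 2) gives (799/144)·a = (857/576)·(-7) − (-11/8)·(31/8) = -1465/288, so a = -1465/1598.
Then b = ((31/8) − (-11/8)·(-1465/1598))/(857/576) = 1404/799.
At t = 5: ŷ = (-1465/1598)·(1) + (1404/799)·(1/5) = -4517/7990.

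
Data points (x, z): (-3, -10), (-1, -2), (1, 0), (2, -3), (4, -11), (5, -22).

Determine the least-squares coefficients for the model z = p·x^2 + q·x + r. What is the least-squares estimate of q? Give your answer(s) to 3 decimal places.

Sums needed: Σx^2·x^2 = 980, Σx^2·x = 170, Σx^2 = 56, Σx·x = 56, Σx = 8, Σ1 = 6.
For Mᵀz: Σx^2·z = -830, Σx·z = -128, Σz = -48.
So MᵀM·[p, q, r]ᵀ = Mᵀz: [[980, 170, 56]; [170, 56, 8]; [56, 8, 6]]·[p, q, r]ᵀ = [-830, -128, -48]ᵀ.
Solving the 3×3 system (Gaussian elimination) gives p = -2804/2911, q = 1787/2911, r = 500/2911.

q = 0.614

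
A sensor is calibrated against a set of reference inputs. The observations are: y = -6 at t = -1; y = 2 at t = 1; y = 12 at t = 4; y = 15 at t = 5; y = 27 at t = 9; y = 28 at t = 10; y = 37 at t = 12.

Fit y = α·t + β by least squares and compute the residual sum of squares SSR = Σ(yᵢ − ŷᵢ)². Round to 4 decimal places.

SSR = 7.7746

With design matrix M, MᵀM = [[368, 40]; [40, 7]] and Mᵀy = [1098, 115]ᵀ.
Δ = 368·7 − 40² = 976.
α = (1098·7 − 40·115)/976 = 1543/488; β = (368·115 − 40·1098)/976 = -100/61.
Residuals: -585/488, 233/488, 121/122, 405/488, 89/488, -483/244, 85/122; SSR = 1897/244.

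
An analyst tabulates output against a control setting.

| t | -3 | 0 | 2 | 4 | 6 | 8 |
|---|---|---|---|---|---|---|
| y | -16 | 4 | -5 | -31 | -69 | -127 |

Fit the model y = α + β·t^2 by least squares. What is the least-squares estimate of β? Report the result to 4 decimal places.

Sums needed: Σ1 = 6, Σt^2 = 129, Σt^2·t^2 = 5745.
Right-hand side: Σy = -244, Σt^2·y = -11272.
Eliminating β: 5745·(row 1) − 129·(row 2) gives 17829·α = 5745·(-244) − 129·(-11272) = 52308, so α = 5812/1981.
Then β = ((-11272) − 129·(5812/1981))/5745 = -12052/5943.

β = -2.0279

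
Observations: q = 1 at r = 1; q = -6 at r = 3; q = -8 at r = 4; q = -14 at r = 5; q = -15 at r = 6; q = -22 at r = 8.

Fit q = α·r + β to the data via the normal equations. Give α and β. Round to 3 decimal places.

α = -3.288, β = 4.130

AᵀA·[α, β]ᵀ = Aᵀq reads: 151·α + 27·β = -385;  27·α + 6·β = -64.
det = 151·6 − 27² = 177.
α = ((-385)·6 − 27·(-64))/177 = -194/59; β = (151·(-64) − 27·(-385))/177 = 731/177.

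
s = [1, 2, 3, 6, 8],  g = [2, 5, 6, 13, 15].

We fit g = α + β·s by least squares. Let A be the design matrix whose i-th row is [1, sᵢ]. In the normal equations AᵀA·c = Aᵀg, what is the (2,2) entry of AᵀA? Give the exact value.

114

Row 2 ↔ basis s, column 2 ↔ basis s, so (AᵀA)_{2,2} = Σᵢ (s)·(s) = (1)·(1) + (2)·(2) + (3)·(3) + (6)·(6) + (8)·(8) = 114.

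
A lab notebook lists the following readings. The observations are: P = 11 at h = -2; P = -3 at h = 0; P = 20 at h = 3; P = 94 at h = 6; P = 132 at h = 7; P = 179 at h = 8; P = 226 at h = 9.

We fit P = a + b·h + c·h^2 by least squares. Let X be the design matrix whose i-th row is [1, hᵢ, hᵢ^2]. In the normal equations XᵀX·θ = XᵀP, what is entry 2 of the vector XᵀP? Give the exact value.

Entry 2 ↔ basis h, so (XᵀP)_{2} = Σᵢ (h)·Pᵢ = (-2)·(11) + (0)·(-3) + (3)·(20) + (6)·(94) + (7)·(132) + (8)·(179) + (9)·(226) = 4992.

4992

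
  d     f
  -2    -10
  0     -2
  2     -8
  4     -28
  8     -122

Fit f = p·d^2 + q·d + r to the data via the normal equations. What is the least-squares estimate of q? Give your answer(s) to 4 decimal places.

q = 0.8623

MᵀM·[p, q, r]ᵀ = Mᵀf reads: 4384·p + 576·q + 88·r = -8328;  576·p + 88·q + 12·r = -1084;  88·p + 12·q + 5·r = -170.
(Σd^2·d^2 = 4384, Σd^2·d = 576, Σd^2 = 88, Σd·d = 88, Σd = 12, Σ1 = 5, Σd^2·f = -8328, Σd·f = -1084, Σf = -170.)
Solving the 3×3 system (Gaussian elimination) gives p = -5413/2716, q = 1171/1358, r = -674/679.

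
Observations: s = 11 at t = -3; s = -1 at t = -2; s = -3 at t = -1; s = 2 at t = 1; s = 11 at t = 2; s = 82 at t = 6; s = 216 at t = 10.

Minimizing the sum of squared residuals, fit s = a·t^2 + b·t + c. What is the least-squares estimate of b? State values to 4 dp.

b = 2.2068

Compute the Gram sums: Σt^2·t^2 = 11411, Σt^2·t = 1189, Σt^2 = 155, Σt·t = 155, Σt = 13, Σ1 = 7.
For Aᵀs: Σt^2·s = 24690, Σt·s = 2648, Σs = 318.
AᵀA·[a, b, c]ᵀ = Aᵀs becomes [[11411, 1189, 155]; [1189, 155, 13]; [155, 13, 7]]·[a, b, c]ᵀ = [24690, 2648, 318]ᵀ.
Inverting the 3×3 Gram matrix, [a, b, c]ᵀ = [398479/203028, 448039/203028, -5146/2417]ᵀ.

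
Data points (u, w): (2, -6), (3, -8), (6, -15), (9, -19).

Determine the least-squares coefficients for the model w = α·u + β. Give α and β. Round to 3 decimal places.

Sums needed: Σu·u = 130, Σu = 20, Σ1 = 4.
For Aᵀw: Σu·w = -297, Σw = -48.
Normal equations: [[130, 20]; [20, 4]]·[α, β]ᵀ = [-297, -48]ᵀ.
det = 130·4 − 20² = 120.
α = ((-297)·4 − 20·(-48))/120 = -19/10; β = (130·(-48) − 20·(-297))/120 = -5/2.

α = -1.900, β = -2.500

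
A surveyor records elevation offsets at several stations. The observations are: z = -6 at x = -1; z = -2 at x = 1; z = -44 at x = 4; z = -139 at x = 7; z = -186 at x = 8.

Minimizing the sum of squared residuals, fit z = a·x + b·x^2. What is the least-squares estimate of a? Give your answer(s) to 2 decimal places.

MᵀM·[a, b]ᵀ = Mᵀz reads: 131·a + 919·b = -2633;  919·a + 6755·b = -19427.
Eliminating b: 6755·(row 1) − 919·(row 2) gives 40344·a = 6755·(-2633) − 919·(-19427) = 67498, so a = 33749/20172.
Then b = ((-19427) − 919·(33749/20172))/6755 = -62605/20172.

a = 1.67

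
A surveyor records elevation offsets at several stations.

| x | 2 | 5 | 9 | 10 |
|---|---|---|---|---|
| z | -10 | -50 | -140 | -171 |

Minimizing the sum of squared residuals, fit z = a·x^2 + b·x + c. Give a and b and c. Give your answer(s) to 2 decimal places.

a = -1.37, b = -3.55, c = 2.46

Forming MᵀM = [[17202, 1862, 210]; [1862, 210, 26]; [210, 26, 4]] and Mᵀz = [-29730, -3240, -371]ᵀ gives MᵀM·[a, b, c]ᵀ = Mᵀz.
Solving the 3×3 system (Gaussian elimination) gives a = -2147/1562, b = -39/11, c = 349/142.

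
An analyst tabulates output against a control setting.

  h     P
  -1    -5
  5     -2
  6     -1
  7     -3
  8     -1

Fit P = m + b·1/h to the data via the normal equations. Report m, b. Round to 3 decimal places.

m = -2.196, b = 2.788

From the data, Σ1 = 5, Σ1/h = -307/840, Σ1/h·1/h = 778849/705600.
Moment sums: ΣP = -12, Σ1/h·P = 3259/840.
Normal equations: [[5, -307/840]; [-307/840, 778849/705600]]·[m, b]ᵀ = [-12, 3259/840]ᵀ.
Eliminating b: (778849/705600)·(row 1) − (-307/840)·(row 2) gives (949999/176400)·m = (778849/705600)·(-12) − (-307/840)·(3259/840) = -333827/28224, so m = -8345675/3799996.
Then b = ((3259/840) − (-307/840)·(-8345675/3799996))/(778849/705600) = 2648310/949999.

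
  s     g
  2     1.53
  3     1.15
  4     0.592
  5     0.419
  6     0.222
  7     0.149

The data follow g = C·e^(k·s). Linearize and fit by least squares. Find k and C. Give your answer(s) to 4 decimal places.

k = -0.4836, C = 4.3484

Linearized form: ln g = k·s + ln C. From the 6 transformed points,
Σs = 27.0000, Σ(s)² = 139.0000, Σln g = -4.2380, Σs·ln g = -27.5337.
Equations: 139.0000·k + 27.0000·ln C = -27.5337;  27.0000·k + 6·ln C = -4.2380.
Slope k = (n·Σs·ln g − Σs·Σln g)/(n·Σ(s)² − (Σs)²) = (6·-27.5337 − 27.0000·-4.2380)/105.0000 = -0.48359; ln C = (Σln g − k·Σs)/n = 1.46981, so C = exp(1.46981) = 4.34840.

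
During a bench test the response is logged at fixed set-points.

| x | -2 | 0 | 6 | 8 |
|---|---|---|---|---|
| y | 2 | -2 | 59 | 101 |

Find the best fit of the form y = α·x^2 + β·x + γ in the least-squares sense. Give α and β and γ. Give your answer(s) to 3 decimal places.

AᵀA·[α, β, γ]ᵀ = Aᵀy reads: 5408·α + 720·β + 104·γ = 8596;  720·α + 104·β + 12·γ = 1158;  104·α + 12·β + 4·γ = 160.
Solving the 3×3 system (Gaussian elimination) gives α = 23/16, β = 183/136, γ = -24/17.

α = 1.438, β = 1.346, γ = -1.412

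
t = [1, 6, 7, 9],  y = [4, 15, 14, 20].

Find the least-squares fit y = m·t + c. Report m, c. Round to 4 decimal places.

m = 1.9353, c = 2.1223

Forming MᵀM = [[167, 23]; [23, 4]] and Mᵀy = [372, 53]ᵀ gives MᵀM·[m, c]ᵀ = Mᵀy.
Eliminating c: 4·(row 1) − 23·(row 2) gives 139·m = 4·372 − 23·53 = 269, so m = 269/139.
Then c = (53 − 23·(269/139))/4 = 295/139.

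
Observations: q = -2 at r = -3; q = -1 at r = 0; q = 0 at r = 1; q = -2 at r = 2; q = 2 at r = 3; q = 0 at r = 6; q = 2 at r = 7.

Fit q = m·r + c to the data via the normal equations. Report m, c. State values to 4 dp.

m = 0.3400, c = -0.9200

Entries of AᵀA: Σr·r = 108, Σr = 16, Σ1 = 7.
Moment sums: Σr·q = 22, Σq = -1.
So AᵀA·[m, c]ᵀ = Aᵀq: [[108, 16]; [16, 7]]·[m, c]ᵀ = [22, -1]ᵀ.
Determinant 108·7 − 16² = 500.
m = (22·7 − 16·(-1))/500 = 17/50; c = (108·(-1) − 16·22)/500 = -23/25.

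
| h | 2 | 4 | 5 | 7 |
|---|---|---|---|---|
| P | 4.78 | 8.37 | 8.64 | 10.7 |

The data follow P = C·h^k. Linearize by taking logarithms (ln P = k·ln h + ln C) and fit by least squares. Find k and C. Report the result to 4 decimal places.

With ln Pᵢ as the transformed response and ln hᵢ as the regressor:
Sums: Σln h = 5.6348, Σ(ln h)² = 8.7791, Σln P = 8.2157, Σln h·ln P = 12.1127.
Normal system: [[8.7791, 5.6348]; [5.6348, 4]]·[k, ln C]ᵀ = [12.1127, 8.2157]ᵀ.
Slope k = (n·Σln h·ln P − Σln h·Σln P)/(n·Σ(ln h)² − (Σln h)²) = (4·12.1127 − 5.6348·8.2157)/3.3656 = 0.64079; ln C = (Σln P − k·Σln h)/n = 1.15125, so C = exp(1.15125) = 3.16215.

k = 0.6408, C = 3.1622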